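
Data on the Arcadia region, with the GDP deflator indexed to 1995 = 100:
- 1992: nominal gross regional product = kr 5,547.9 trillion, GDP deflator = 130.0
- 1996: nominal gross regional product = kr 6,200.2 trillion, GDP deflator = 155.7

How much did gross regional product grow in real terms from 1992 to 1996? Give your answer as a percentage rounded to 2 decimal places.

Real gross regional product 1992 = 5547.9 / 1.300 = 4267.62.
Real gross regional product 1996 = 6200.2 / 1.557 = 3982.15.
Real growth = 3982.15 / 4267.62 − 1 = -0.0669.

-6.69%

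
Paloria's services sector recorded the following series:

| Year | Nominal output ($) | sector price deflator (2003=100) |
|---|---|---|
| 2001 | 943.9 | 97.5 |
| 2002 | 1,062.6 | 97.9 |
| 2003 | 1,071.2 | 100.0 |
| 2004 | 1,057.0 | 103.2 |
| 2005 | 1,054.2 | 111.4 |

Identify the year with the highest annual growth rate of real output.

2002

2002: real = 1062.6/0.979 = 1085.39; growth vs 2001 (968.10) = 12.12%.
2003: real = 1071.2/1.000 = 1071.20; growth vs 2002 (1085.39) = -1.31%.
2004: real = 1057.0/1.032 = 1024.22; growth vs 2003 (1071.20) = -4.39%.
2005: real = 1054.2/1.114 = 946.32; growth vs 2004 (1024.22) = -7.61%.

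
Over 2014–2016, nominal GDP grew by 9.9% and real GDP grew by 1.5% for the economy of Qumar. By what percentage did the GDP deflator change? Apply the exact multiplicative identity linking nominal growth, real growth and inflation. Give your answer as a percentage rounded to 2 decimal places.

8.28%

(1 + g_nom) = (1 + g_real)(1 + π), so π = 1.0990 / 1.0150 − 1 = 0.08276.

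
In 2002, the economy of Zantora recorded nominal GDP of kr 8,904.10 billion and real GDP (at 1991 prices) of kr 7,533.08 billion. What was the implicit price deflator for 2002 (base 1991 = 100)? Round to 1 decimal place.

118.2

implicit price deflator = (Nominal / Real) × 100 = 8904.10 / 7533.08 × 100 = 118.20.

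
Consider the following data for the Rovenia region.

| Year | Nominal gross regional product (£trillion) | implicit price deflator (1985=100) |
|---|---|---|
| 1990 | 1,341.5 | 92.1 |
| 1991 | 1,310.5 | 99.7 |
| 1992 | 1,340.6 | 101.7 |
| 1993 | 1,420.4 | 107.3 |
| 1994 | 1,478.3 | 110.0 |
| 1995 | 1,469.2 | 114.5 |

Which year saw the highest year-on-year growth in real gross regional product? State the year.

1991: real = 1310.5/0.997 = 1314.44; growth vs 1990 (1456.57) = -9.76%.
1992: real = 1340.6/1.017 = 1318.19; growth vs 1991 (1314.44) = 0.29%.
1993: real = 1420.4/1.073 = 1323.77; growth vs 1992 (1318.19) = 0.42%.
1994: real = 1478.3/1.100 = 1343.91; growth vs 1993 (1323.77) = 1.52%.
1995: real = 1469.2/1.145 = 1283.14; growth vs 1994 (1343.91) = -4.52%.

1994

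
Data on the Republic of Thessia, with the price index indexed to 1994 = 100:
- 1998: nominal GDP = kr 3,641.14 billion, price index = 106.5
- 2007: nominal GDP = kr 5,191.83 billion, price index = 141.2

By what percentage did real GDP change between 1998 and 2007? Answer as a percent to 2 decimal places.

7.55%

Real GDP 1998 = 3641.14 / 1.065 = 3418.91.
Real GDP 2007 = 5191.83 / 1.412 = 3676.93.
Real growth = 3676.93 / 3418.91 − 1 = 0.0755.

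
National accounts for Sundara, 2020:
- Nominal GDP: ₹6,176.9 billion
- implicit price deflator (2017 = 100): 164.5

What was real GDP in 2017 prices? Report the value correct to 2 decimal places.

₹3,754.95 billion

Real GDP = Nominal / (implicit price deflator/100) = 6176.9 / 1.645 = 3754.95.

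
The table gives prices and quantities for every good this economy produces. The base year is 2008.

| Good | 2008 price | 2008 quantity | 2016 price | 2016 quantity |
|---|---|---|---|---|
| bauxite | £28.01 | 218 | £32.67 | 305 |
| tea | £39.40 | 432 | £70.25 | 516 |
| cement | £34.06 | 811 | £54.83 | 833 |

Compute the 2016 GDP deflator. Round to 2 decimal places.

160.51

Nominal GDP 2016 = 32.67·305 + 70.25·516 + 54.83·833 = 91886.74.
Real GDP 2016 (at 2008 prices) = 28.01·305 + 39.40·516 + 34.06·833 = 57245.43.
Deflator = Nominal/Real × 100 = 91886.74/57245.43 × 100 = 160.514.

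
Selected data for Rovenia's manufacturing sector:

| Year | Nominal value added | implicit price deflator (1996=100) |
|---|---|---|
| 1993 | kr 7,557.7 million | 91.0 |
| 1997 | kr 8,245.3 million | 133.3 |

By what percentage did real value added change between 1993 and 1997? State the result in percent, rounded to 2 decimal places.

-25.52%

Deflate each year: 1993 → 7557.7/0.910 = 8305.16; 1997 → 8245.3/1.333 = 6185.52.
So real value added changed by 6185.52/8305.16 − 1 = -0.2552, i.e. -25.52%.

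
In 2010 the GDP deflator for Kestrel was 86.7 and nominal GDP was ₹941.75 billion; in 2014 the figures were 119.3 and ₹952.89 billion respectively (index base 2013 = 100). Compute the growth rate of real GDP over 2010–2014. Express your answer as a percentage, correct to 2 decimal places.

Deflate each year: 2010 → 941.75/0.867 = 1086.22; 2014 → 952.89/1.193 = 798.73.
So real GDP changed by 798.73/1086.22 − 1 = -0.2647, i.e. -26.47%.

-26.47%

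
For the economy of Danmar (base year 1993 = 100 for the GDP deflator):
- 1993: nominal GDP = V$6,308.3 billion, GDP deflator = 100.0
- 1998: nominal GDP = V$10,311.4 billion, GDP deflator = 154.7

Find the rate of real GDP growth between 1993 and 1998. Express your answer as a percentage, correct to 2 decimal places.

Real GDP 1993 = 6308.3 / 1.000 = 6308.30.
Real GDP 1998 = 10311.4 / 1.547 = 6665.42.
Real growth = 6665.42 / 6308.30 − 1 = 0.0566.

5.66%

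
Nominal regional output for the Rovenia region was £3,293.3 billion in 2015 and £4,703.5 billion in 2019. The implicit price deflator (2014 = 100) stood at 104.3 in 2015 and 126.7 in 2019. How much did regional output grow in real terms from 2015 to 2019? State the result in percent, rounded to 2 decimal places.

Real regional output 2015 = 3293.3 / 1.043 = 3157.53.
Real regional output 2019 = 4703.5 / 1.267 = 3712.31.
Real growth = 3712.31 / 3157.53 − 1 = 0.1757.

17.57%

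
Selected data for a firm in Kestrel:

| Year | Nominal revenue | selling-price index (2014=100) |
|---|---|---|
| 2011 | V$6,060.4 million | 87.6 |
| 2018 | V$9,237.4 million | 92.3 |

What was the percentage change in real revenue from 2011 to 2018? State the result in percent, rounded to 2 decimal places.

44.66%

Deflate each year: 2011 → 6060.4/0.876 = 6918.26; 2018 → 9237.4/0.923 = 10008.02.
So real revenue changed by 10008.02/6918.26 − 1 = 0.4466, i.e. 44.66%.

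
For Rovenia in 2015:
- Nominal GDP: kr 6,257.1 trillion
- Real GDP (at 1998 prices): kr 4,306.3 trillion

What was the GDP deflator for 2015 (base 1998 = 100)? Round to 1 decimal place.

145.3

GDP deflator = (Nominal / Real) × 100 = 6257.1 / 4306.3 × 100 = 145.30.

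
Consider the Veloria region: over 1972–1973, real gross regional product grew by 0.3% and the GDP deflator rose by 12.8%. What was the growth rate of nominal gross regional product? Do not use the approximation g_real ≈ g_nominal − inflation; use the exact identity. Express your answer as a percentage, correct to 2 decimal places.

(1 + g_nom) = (1 + g_real)(1 + π) = 1.0030 × 1.1280 = 1.13138.

13.14%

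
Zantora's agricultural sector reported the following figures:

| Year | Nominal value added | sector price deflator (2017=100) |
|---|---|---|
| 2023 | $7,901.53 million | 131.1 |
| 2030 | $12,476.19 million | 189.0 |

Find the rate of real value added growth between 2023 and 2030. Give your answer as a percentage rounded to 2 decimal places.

Deflate each year: 2023 → 7901.53/1.311 = 6027.10; 2030 → 12476.19/1.890 = 6601.16.
So real value added changed by 6601.16/6027.10 − 1 = 0.0952, i.e. 9.52%.

9.52%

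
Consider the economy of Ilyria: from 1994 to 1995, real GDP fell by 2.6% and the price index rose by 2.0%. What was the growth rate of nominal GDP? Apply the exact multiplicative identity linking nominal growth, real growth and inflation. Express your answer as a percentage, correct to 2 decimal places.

-0.65%

(1 + g_nom) = (1 + g_real)(1 + π) = 0.9740 × 1.0200 = 0.99348.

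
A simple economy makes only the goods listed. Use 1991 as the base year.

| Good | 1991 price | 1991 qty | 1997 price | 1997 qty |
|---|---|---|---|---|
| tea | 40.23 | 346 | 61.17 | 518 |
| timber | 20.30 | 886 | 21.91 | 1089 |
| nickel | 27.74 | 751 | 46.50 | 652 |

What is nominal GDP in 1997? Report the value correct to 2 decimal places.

Nominal GDP 1997 = Σ (p_1997 × q_1997) = 61.17·518 + 21.91·1089 + 46.50·652 = 85864.05.

85864.05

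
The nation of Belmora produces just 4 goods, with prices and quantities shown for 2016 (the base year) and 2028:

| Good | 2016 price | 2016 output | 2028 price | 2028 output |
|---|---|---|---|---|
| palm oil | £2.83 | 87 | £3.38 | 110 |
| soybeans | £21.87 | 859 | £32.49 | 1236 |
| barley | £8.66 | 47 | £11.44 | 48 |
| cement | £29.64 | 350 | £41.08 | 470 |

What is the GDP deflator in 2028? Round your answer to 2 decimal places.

144.85

Nominal GDP 2028 = 3.38·110 + 32.49·1236 + 11.44·48 + 41.08·470 = 60386.16.
Real GDP 2028 (at 2016 prices) = 2.83·110 + 21.87·1236 + 8.66·48 + 29.64·470 = 41689.10.
Deflator = Nominal/Real × 100 = 60386.16/41689.10 × 100 = 144.849.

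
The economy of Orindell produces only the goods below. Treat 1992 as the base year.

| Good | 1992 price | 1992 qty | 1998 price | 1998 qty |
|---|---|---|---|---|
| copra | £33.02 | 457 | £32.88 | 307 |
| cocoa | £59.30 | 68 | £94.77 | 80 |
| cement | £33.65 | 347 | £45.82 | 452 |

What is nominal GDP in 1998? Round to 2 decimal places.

£38386.40

Nominal GDP 1998 = Σ (p_1998 × q_1998) = 32.88·307 + 94.77·80 + 45.82·452 = 38386.40.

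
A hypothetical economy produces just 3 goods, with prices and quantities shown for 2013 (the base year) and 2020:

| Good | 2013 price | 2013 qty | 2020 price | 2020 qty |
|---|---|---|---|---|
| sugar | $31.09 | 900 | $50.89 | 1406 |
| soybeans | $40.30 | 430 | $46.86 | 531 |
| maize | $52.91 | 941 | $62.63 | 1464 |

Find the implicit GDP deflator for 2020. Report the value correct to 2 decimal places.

Nominal GDP 2020 = 50.89·1406 + 46.86·531 + 62.63·1464 = 188124.32.
Real GDP 2020 (at 2013 prices) = 31.09·1406 + 40.30·531 + 52.91·1464 = 142572.08.
Deflator = Nominal/Real × 100 = 188124.32/142572.08 × 100 = 131.950.

131.95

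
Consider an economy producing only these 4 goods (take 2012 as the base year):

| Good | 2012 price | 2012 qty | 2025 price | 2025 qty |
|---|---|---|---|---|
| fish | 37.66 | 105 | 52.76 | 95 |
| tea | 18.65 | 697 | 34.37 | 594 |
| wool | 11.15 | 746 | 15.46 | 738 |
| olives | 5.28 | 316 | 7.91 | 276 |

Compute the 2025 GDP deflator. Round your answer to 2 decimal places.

160.30

Nominal GDP 2025 = 52.76·95 + 34.37·594 + 15.46·738 + 7.91·276 = 39020.62.
Real GDP 2025 (at 2012 prices) = 37.66·95 + 18.65·594 + 11.15·738 + 5.28·276 = 24341.78.
Deflator = Nominal/Real × 100 = 39020.62/24341.78 × 100 = 160.303.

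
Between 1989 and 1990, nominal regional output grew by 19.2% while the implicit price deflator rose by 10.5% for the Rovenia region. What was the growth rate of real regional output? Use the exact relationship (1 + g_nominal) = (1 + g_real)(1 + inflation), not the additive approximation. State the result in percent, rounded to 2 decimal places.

7.87%

(1 + g_nom) = (1 + g_real)(1 + π), so g_real = 1.1920 / 1.1050 − 1 = 0.07873.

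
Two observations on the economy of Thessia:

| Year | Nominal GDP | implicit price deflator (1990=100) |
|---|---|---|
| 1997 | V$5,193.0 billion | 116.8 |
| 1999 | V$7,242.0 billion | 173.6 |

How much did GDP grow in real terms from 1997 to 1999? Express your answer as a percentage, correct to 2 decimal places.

Deflate each year: 1997 → 5193.0/1.168 = 4446.06; 1999 → 7242.0/1.736 = 4171.66.
So real GDP changed by 4171.66/4446.06 − 1 = -0.0617, i.e. -6.17%.

-6.17%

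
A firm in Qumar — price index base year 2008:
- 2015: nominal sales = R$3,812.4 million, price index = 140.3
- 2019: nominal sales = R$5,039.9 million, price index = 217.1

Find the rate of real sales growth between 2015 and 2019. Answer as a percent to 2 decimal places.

Deflate each year: 2015 → 3812.4/1.403 = 2717.32; 2019 → 5039.9/2.171 = 2321.46.
So real sales changed by 2321.46/2717.32 − 1 = -0.1457, i.e. -14.57%.

-14.57%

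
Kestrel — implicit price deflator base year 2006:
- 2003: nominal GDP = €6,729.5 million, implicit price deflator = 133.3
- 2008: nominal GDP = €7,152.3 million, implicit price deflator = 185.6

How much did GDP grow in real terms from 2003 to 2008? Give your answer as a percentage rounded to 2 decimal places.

-23.67%

Real GDP 2003 = 6729.5 / 1.333 = 5048.39.
Real GDP 2008 = 7152.3 / 1.856 = 3853.61.
Real growth = 3853.61 / 5048.39 − 1 = -0.2367.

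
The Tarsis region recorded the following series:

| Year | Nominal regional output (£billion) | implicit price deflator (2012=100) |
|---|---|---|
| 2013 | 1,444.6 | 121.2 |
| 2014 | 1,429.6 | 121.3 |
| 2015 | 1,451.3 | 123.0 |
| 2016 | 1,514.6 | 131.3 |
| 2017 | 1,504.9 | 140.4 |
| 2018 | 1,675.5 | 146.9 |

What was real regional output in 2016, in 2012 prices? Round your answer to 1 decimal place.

£1,153.5 billion

Real regional output 2016 = 1514.6 / 1.313 = 1153.54.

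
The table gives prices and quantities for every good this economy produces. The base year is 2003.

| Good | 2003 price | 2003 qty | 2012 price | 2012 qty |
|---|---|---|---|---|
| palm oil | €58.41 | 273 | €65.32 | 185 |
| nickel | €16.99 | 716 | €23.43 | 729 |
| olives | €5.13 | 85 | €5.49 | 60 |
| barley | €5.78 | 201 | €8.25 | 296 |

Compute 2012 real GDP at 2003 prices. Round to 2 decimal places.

€25210.24

Real GDP 2012 = Σ (p_2003 × q_2012) = 58.41·185 + 16.99·729 + 5.13·60 + 5.78·296 = 25210.24.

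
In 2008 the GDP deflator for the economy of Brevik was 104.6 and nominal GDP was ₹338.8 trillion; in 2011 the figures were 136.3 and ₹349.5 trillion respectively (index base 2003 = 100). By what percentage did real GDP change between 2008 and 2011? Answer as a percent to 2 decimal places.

Real GDP 2008 = 338.8 / 1.046 = 323.90.
Real GDP 2011 = 349.5 / 1.363 = 256.42.
Real growth = 256.42 / 323.90 − 1 = -0.2083.

-20.83%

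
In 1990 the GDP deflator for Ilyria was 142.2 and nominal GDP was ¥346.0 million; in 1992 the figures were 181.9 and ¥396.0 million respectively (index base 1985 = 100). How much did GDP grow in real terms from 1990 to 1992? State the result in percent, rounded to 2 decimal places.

Deflate each year: 1990 → 346.0/1.422 = 243.32; 1992 → 396.0/1.819 = 217.70.
So real GDP changed by 217.70/243.32 − 1 = -0.1053, i.e. -10.53%.

-10.53%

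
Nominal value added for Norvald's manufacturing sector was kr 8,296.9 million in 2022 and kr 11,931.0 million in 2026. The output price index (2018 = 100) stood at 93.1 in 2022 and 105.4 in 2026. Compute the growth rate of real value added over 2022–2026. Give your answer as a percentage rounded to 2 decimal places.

Real value added 2022 = 8296.9 / 0.931 = 8911.82.
Real value added 2026 = 11931.0 / 1.054 = 11319.73.
Real growth = 11319.73 / 8911.82 − 1 = 0.2702.

27.02%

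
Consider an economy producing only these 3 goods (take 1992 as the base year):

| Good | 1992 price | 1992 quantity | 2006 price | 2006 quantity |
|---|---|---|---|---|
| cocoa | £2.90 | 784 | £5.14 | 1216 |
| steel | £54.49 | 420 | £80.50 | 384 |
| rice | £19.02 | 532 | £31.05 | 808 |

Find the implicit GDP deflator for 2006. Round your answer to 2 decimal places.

Nominal GDP 2006 = 5.14·1216 + 80.50·384 + 31.05·808 = 62250.64.
Real GDP 2006 (at 1992 prices) = 2.90·1216 + 54.49·384 + 19.02·808 = 39818.72.
Deflator = Nominal/Real × 100 = 62250.64/39818.72 × 100 = 156.335.

156.34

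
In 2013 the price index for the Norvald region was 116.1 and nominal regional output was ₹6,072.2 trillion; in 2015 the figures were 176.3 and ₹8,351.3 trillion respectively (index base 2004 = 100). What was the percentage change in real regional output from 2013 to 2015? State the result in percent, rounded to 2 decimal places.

-9.43%

Deflate each year: 2013 → 6072.2/1.161 = 5230.15; 2015 → 8351.3/1.763 = 4736.98.
So real regional output changed by 4736.98/5230.15 − 1 = -0.0943, i.e. -9.43%.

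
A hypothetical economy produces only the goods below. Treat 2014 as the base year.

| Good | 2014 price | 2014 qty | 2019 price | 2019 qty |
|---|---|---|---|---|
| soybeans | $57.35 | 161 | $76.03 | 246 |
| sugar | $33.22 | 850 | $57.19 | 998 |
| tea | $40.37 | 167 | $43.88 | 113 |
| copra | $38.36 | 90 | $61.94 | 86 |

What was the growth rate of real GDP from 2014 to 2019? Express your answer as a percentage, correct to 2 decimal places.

15.65%

Real GDP 2014 = Nominal GDP 2014 = 57.35·161 + 33.22·850 + 40.37·167 + 38.36·90 = 47664.54.
Real GDP 2019 (at 2014 prices) = 57.35·246 + 33.22·998 + 40.37·113 + 38.36·86 = 55122.43.
Real growth = 55122.43/47664.54 − 1 = 0.1565.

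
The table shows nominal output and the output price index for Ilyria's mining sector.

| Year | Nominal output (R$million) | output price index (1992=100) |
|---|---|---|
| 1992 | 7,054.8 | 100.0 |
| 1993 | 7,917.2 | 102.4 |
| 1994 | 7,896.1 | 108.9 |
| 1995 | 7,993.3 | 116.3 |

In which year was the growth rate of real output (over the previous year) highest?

1993

1993: real = 7917.2/1.024 = 7731.64; growth vs 1992 (7054.80) = 9.59%.
1994: real = 7896.1/1.089 = 7250.78; growth vs 1993 (7731.64) = -6.22%.
1995: real = 7993.3/1.163 = 6873.00; growth vs 1994 (7250.78) = -5.21%.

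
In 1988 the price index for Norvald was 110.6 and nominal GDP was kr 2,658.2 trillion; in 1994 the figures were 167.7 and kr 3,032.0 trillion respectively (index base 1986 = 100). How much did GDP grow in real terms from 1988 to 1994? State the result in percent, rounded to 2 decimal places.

-24.77%

Real GDP 1988 = 2658.2 / 1.106 = 2403.44.
Real GDP 1994 = 3032.0 / 1.677 = 1807.99.
Real growth = 1807.99 / 2403.44 − 1 = -0.2477.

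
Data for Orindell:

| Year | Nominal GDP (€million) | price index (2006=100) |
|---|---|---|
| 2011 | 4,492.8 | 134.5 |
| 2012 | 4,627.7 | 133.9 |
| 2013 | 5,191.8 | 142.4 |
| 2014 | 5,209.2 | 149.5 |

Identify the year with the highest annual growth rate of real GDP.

2012: real = 4627.7/1.339 = 3456.09; growth vs 2011 (3340.37) = 3.46%.
2013: real = 5191.8/1.424 = 3645.93; growth vs 2012 (3456.09) = 5.49%.
2014: real = 5209.2/1.495 = 3484.41; growth vs 2013 (3645.93) = -4.43%.

2013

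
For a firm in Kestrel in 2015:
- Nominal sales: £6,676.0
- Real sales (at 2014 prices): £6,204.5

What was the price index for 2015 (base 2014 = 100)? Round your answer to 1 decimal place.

107.6

price index = (Nominal / Real) × 100 = 6676.0 / 6204.5 × 100 = 107.60.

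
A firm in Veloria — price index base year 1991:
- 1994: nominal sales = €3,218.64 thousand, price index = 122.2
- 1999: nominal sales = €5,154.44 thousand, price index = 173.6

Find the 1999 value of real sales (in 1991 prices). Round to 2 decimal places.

Real sales = Nominal / (price index/100) = 5154.44 / 1.736 = 2969.15.

€2,969.15 thousand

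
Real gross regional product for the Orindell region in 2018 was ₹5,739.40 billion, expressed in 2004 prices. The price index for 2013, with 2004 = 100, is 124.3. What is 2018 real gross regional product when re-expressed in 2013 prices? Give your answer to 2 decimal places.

₹7,134.07 billion

Real gross regional product in 2013 prices = Real gross regional product in 2004 prices × (P_2013/P_2004) = 5739.40 × 1.243 = 7134.07.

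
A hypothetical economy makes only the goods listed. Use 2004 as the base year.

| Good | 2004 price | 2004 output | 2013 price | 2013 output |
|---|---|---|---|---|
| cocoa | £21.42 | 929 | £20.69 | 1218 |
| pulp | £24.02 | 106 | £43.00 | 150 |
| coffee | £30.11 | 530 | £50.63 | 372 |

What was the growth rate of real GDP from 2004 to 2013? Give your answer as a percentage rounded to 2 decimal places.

Real GDP 2004 = Nominal GDP 2004 = 21.42·929 + 24.02·106 + 30.11·530 = 38403.60.
Real GDP 2013 (at 2004 prices) = 21.42·1218 + 24.02·150 + 30.11·372 = 40893.48.
Real growth = 40893.48/38403.60 − 1 = 0.0648.

6.48%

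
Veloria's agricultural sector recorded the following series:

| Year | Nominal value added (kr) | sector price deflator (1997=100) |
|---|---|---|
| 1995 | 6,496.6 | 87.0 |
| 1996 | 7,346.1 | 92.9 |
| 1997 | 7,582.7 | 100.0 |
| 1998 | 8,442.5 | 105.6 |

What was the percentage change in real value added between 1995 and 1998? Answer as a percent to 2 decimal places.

Real value added 1995 = 6496.6/0.870 = 7467.36.
Real value added 1998 = 8442.5/1.056 = 7994.79.
Change = 7994.79/7467.36 − 1 = 0.0706.

7.06%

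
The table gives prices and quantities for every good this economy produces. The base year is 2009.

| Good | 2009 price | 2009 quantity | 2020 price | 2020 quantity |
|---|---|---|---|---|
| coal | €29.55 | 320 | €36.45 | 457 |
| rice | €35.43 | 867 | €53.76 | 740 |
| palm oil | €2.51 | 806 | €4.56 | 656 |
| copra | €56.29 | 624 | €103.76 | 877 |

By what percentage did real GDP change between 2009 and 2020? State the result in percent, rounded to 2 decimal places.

17.35%

Real GDP 2009 = Nominal GDP 2009 = 29.55·320 + 35.43·867 + 2.51·806 + 56.29·624 = 77321.83.
Real GDP 2020 (at 2009 prices) = 29.55·457 + 35.43·740 + 2.51·656 + 56.29·877 = 90735.44.
Real growth = 90735.44/77321.83 − 1 = 0.1735.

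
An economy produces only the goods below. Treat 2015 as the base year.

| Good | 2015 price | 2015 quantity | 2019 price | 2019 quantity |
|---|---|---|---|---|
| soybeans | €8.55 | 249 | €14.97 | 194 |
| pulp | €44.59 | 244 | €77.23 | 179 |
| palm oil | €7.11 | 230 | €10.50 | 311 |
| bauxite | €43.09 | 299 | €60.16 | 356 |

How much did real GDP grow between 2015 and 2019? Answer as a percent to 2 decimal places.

-1.22%

Real GDP 2015 = Nominal GDP 2015 = 8.55·249 + 44.59·244 + 7.11·230 + 43.09·299 = 27528.12.
Real GDP 2019 (at 2015 prices) = 8.55·194 + 44.59·179 + 7.11·311 + 43.09·356 = 27191.56.
Real growth = 27191.56/27528.12 − 1 = -0.0122.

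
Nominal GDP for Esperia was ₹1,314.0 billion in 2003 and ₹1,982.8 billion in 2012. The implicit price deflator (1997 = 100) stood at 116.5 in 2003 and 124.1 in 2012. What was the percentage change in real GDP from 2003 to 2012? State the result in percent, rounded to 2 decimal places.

41.66%

Real GDP 2003 = 1314.0 / 1.165 = 1127.90.
Real GDP 2012 = 1982.8 / 1.241 = 1597.74.
Real growth = 1597.74 / 1127.90 − 1 = 0.4166.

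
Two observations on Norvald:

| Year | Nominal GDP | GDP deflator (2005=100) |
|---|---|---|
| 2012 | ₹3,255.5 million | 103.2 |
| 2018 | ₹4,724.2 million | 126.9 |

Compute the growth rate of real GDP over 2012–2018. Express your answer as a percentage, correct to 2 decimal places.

Deflate each year: 2012 → 3255.5/1.032 = 3154.55; 2018 → 4724.2/1.269 = 3722.77.
So real GDP changed by 3722.77/3154.55 − 1 = 0.1801, i.e. 18.01%.

18.01%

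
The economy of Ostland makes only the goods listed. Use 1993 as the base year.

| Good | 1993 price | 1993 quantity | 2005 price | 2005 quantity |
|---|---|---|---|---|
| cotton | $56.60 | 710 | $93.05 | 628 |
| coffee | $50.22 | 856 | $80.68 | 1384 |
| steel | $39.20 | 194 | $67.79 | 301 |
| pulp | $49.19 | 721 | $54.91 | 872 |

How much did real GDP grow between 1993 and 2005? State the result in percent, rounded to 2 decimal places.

26.53%

Real GDP 1993 = Nominal GDP 1993 = 56.60·710 + 50.22·856 + 39.20·194 + 49.19·721 = 126245.11.
Real GDP 2005 (at 1993 prices) = 56.60·628 + 50.22·1384 + 39.20·301 + 49.19·872 = 159742.16.
Real growth = 159742.16/126245.11 − 1 = 0.2653.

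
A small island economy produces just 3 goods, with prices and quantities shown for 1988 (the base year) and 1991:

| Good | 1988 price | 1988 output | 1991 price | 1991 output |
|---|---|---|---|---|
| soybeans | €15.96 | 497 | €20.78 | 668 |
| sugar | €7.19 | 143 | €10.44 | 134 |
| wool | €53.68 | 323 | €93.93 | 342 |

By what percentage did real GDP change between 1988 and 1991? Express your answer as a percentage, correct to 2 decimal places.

14.01%

Real GDP 1988 = Nominal GDP 1988 = 15.96·497 + 7.19·143 + 53.68·323 = 26298.93.
Real GDP 1991 (at 1988 prices) = 15.96·668 + 7.19·134 + 53.68·342 = 29983.30.
Real growth = 29983.30/26298.93 − 1 = 0.1401.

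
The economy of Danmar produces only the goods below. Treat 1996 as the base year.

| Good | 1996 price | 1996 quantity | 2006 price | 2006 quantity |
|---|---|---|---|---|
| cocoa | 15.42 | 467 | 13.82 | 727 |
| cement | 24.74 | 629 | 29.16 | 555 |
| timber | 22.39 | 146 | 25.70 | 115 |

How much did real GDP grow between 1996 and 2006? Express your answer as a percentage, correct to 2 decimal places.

5.70%

Real GDP 1996 = Nominal GDP 1996 = 15.42·467 + 24.74·629 + 22.39·146 = 26031.54.
Real GDP 2006 (at 1996 prices) = 15.42·727 + 24.74·555 + 22.39·115 = 27515.89.
Real growth = 27515.89/26031.54 − 1 = 0.0570.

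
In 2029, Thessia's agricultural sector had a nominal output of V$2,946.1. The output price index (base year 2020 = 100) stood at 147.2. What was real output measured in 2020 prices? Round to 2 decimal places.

Real output = Nominal / (output price index/100) = 2946.1 / 1.472 = 2001.43.

V$2,001.43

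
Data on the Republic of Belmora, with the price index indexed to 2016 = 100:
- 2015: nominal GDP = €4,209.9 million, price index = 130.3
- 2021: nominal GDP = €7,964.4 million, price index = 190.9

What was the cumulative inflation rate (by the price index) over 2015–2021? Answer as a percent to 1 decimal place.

46.5%

Price-level change = 190.9 / 130.3 − 1 = 0.4651.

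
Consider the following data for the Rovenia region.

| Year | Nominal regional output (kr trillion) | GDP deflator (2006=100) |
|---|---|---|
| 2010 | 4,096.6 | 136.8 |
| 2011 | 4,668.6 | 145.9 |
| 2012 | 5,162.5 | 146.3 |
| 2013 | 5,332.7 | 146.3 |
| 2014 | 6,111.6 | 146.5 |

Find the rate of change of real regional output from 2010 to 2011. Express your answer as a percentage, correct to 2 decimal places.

6.85%

Real regional output 2010 = 4096.6/1.368 = 2994.59.
Real regional output 2011 = 4668.6/1.459 = 3199.86.
Change = 3199.86/2994.59 − 1 = 0.0685.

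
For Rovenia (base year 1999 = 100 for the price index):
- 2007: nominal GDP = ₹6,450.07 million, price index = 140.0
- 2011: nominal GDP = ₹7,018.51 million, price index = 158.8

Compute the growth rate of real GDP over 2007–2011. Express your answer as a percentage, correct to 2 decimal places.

-4.07%

Real GDP 2007 = 6450.07 / 1.400 = 4607.19.
Real GDP 2011 = 7018.51 / 1.588 = 4419.72.
Real growth = 4419.72 / 4607.19 − 1 = -0.0407.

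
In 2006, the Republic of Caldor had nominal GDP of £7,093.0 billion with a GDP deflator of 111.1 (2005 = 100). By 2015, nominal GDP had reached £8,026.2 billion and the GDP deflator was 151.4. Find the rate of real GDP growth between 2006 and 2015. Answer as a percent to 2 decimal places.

Real GDP 2006 = 7093.0 / 1.111 = 6384.34.
Real GDP 2015 = 8026.2 / 1.514 = 5301.32.
Real growth = 5301.32 / 6384.34 − 1 = -0.1696.

-16.96%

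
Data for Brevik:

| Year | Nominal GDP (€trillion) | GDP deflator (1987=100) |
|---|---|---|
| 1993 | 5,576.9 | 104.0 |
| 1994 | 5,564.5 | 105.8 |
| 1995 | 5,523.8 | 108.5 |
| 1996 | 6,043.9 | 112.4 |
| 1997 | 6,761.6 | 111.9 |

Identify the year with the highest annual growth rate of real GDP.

1997

1994: real = 5564.5/1.058 = 5259.45; growth vs 1993 (5362.40) = -1.92%.
1995: real = 5523.8/1.085 = 5091.06; growth vs 1994 (5259.45) = -3.20%.
1996: real = 6043.9/1.124 = 5377.14; growth vs 1995 (5091.06) = 5.62%.
1997: real = 6761.6/1.119 = 6042.54; growth vs 1996 (5377.14) = 12.37%.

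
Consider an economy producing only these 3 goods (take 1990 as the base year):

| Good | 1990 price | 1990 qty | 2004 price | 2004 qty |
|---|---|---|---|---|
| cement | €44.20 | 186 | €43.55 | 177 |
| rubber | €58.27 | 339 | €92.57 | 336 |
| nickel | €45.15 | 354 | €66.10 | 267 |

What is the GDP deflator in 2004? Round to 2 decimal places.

Nominal GDP 2004 = 43.55·177 + 92.57·336 + 66.10·267 = 56460.57.
Real GDP 2004 (at 1990 prices) = 44.20·177 + 58.27·336 + 45.15·267 = 39457.17.
Deflator = Nominal/Real × 100 = 56460.57/39457.17 × 100 = 143.093.

143.09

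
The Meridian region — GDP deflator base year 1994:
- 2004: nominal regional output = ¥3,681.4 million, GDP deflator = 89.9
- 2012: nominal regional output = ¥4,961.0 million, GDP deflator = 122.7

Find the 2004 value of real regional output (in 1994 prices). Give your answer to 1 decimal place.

¥4,095.0 million

Real regional output = Nominal / (GDP deflator/100) = 3681.4 / 0.899 = 4094.99.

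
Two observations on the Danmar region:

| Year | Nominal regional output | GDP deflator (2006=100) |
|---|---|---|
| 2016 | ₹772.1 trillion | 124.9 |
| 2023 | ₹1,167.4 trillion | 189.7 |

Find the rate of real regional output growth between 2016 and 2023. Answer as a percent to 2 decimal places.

Real regional output 2016 = 772.1 / 1.249 = 618.17.
Real regional output 2023 = 1167.4 / 1.897 = 615.39.
Real growth = 615.39 / 618.17 − 1 = -0.0045.

-0.45%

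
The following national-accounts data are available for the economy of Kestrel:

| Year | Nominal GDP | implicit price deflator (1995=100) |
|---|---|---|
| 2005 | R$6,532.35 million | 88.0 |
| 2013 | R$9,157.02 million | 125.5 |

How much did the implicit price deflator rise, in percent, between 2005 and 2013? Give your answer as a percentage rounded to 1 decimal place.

Price-level change = 125.5 / 88.0 − 1 = 0.4261.

42.6%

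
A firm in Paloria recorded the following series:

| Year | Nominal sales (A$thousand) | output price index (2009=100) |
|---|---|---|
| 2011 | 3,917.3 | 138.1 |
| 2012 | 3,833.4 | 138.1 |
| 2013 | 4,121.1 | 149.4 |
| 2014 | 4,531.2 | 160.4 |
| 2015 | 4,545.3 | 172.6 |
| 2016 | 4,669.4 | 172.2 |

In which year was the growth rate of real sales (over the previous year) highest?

2016

2012: real = 3833.4/1.381 = 2775.81; growth vs 2011 (2836.57) = -2.14%.
2013: real = 4121.1/1.494 = 2758.43; growth vs 2012 (2775.81) = -0.63%.
2014: real = 4531.2/1.604 = 2824.94; growth vs 2013 (2758.43) = 2.41%.
2015: real = 4545.3/1.726 = 2633.43; growth vs 2014 (2824.94) = -6.78%.
2016: real = 4669.4/1.722 = 2711.61; growth vs 2015 (2633.43) = 2.97%.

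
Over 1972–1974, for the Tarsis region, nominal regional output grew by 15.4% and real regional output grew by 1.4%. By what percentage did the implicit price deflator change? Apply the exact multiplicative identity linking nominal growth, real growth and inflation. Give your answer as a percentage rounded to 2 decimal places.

13.81%

(1 + g_nom) = (1 + g_real)(1 + π), so π = 1.1540 / 1.0140 − 1 = 0.13807.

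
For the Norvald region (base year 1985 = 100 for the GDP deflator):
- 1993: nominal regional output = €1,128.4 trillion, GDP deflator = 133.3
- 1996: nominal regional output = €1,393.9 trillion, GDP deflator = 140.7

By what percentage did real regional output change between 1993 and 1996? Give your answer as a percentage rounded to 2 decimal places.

Deflate each year: 1993 → 1128.4/1.333 = 846.51; 1996 → 1393.9/1.407 = 990.69.
So real regional output changed by 990.69/846.51 − 1 = 0.1703, i.e. 17.03%.

17.03%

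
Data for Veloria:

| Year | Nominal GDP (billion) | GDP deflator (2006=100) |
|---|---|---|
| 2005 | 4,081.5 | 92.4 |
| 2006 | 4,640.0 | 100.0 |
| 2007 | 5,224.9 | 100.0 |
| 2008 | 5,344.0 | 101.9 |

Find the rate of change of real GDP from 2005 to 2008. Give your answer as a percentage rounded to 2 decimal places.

Real GDP 2005 = 4081.5/0.924 = 4417.21.
Real GDP 2008 = 5344.0/1.019 = 5244.36.
Change = 5244.36/4417.21 − 1 = 0.1873.

18.73%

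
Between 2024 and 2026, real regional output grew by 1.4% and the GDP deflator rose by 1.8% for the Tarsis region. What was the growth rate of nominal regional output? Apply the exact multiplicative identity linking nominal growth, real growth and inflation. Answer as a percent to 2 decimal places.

3.23%

(1 + g_nom) = (1 + g_real)(1 + π) = 1.0140 × 1.0180 = 1.03225.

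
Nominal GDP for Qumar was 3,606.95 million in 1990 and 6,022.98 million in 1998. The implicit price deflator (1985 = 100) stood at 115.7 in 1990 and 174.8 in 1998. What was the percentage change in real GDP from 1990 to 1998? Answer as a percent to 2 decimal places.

10.53%

Deflate each year: 1990 → 3606.95/1.157 = 3117.50; 1998 → 6022.98/1.748 = 3445.64.
So real GDP changed by 3445.64/3117.50 − 1 = 0.1053, i.e. 10.53%.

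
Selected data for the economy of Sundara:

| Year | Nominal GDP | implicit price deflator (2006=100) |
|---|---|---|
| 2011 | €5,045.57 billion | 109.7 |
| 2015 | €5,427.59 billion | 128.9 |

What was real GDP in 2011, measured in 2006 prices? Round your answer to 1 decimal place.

Real GDP = Nominal / (implicit price deflator/100) = 5045.57 / 1.097 = 4599.43.

€4,599.4 billion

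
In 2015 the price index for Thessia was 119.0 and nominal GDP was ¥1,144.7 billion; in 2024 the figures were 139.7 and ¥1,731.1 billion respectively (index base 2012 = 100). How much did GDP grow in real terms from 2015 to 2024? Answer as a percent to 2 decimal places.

Real GDP 2015 = 1144.7 / 1.190 = 961.93.
Real GDP 2024 = 1731.1 / 1.397 = 1239.16.
Real growth = 1239.16 / 961.93 − 1 = 0.2882.

28.82%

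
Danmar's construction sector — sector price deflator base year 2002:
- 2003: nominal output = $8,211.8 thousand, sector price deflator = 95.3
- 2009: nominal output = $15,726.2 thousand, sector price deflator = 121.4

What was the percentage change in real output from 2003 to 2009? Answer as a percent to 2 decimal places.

Real output 2003 = 8211.8 / 0.953 = 8616.79.
Real output 2009 = 15726.2 / 1.214 = 12954.04.
Real growth = 12954.04 / 8616.79 − 1 = 0.5033.

50.33%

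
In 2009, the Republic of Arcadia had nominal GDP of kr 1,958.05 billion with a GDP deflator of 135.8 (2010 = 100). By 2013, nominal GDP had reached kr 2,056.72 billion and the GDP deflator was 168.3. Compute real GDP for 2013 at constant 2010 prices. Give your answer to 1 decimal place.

kr 1,222.1 billion

Real GDP = Nominal / (GDP deflator/100) = 2056.72 / 1.683 = 1222.06.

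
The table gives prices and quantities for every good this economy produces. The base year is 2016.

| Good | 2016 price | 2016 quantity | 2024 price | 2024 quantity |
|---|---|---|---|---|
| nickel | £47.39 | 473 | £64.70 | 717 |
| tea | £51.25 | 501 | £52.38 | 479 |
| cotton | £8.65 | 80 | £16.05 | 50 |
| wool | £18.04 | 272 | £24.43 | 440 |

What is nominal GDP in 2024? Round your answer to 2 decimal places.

£83031.62

Nominal GDP 2024 = Σ (p_2024 × q_2024) = 64.70·717 + 52.38·479 + 16.05·50 + 24.43·440 = 83031.62.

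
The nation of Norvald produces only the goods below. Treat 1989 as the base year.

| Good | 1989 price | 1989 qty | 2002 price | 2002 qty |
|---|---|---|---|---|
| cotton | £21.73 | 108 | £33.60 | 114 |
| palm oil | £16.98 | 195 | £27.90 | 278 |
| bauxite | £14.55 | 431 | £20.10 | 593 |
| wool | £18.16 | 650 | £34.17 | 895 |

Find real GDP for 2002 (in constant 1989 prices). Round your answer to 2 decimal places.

Real GDP 2002 = Σ (p_1989 × q_2002) = 21.73·114 + 16.98·278 + 14.55·593 + 18.16·895 = 32079.01.

£32079.01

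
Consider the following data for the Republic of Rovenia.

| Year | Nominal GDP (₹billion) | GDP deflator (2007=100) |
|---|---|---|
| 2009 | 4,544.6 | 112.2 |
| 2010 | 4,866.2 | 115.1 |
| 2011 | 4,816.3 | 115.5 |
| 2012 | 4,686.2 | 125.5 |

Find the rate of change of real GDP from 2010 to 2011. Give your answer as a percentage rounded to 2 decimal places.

Real GDP 2010 = 4866.2/1.151 = 4227.80.
Real GDP 2011 = 4816.3/1.155 = 4169.96.
Change = 4169.96/4227.80 − 1 = -0.0137.

-1.37%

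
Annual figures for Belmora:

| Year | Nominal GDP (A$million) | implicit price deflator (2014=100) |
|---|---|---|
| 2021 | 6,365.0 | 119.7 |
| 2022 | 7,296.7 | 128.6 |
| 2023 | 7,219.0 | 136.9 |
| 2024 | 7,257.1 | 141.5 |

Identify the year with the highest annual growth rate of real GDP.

2022: real = 7296.7/1.286 = 5673.95; growth vs 2021 (5317.46) = 6.70%.
2023: real = 7219.0/1.369 = 5273.19; growth vs 2022 (5673.95) = -7.06%.
2024: real = 7257.1/1.415 = 5128.69; growth vs 2023 (5273.19) = -2.74%.

2022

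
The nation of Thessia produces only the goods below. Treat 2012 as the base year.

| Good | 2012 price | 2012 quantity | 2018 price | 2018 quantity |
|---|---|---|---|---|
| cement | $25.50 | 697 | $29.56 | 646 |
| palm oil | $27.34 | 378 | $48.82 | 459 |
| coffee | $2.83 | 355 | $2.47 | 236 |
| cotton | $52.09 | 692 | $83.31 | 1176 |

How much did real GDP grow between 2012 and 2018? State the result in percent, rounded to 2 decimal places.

39.58%

Real GDP 2012 = Nominal GDP 2012 = 25.50·697 + 27.34·378 + 2.83·355 + 52.09·692 = 65158.95.
Real GDP 2018 (at 2012 prices) = 25.50·646 + 27.34·459 + 2.83·236 + 52.09·1176 = 90947.78.
Real growth = 90947.78/65158.95 − 1 = 0.3958.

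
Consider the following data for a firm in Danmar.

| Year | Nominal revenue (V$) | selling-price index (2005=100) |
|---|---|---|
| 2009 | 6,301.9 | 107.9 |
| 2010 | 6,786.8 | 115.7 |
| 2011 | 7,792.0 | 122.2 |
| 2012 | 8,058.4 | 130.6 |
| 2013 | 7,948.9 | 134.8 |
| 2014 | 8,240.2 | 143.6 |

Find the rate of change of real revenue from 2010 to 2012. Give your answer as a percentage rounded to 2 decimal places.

Real revenue 2010 = 6786.8/1.157 = 5865.86.
Real revenue 2012 = 8058.4/1.306 = 6170.29.
Change = 6170.29/5865.86 − 1 = 0.0519.

5.19%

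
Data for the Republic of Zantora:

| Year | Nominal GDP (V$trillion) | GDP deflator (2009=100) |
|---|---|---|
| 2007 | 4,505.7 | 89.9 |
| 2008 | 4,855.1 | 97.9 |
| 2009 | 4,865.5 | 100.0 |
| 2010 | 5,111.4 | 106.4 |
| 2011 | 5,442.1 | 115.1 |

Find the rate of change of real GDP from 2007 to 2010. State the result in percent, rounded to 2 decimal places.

Real GDP 2007 = 4505.7/0.899 = 5011.90.
Real GDP 2010 = 5111.4/1.064 = 4803.95.
Change = 4803.95/5011.90 − 1 = -0.0415.

-4.15%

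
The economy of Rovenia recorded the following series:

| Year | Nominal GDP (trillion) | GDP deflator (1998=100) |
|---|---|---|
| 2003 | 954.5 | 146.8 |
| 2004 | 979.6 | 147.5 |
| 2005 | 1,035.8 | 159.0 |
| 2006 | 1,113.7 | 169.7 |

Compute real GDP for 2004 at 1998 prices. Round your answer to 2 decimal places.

664.14 trillion

Real GDP 2004 = 979.6 / 1.475 = 664.14.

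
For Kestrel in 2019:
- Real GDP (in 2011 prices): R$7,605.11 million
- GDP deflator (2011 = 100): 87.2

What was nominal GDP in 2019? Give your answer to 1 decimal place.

Nominal GDP = Real × (GDP deflator/100) = 7605.11 × 0.872 = 6631.66.

R$6,631.7 million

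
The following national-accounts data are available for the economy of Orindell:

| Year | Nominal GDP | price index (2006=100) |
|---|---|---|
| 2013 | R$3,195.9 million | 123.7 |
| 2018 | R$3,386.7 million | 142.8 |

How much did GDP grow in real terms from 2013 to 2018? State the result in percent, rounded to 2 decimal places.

Deflate each year: 2013 → 3195.9/1.237 = 2583.59; 2018 → 3386.7/1.428 = 2371.64.
So real GDP changed by 2371.64/2583.59 − 1 = -0.0820, i.e. -8.20%.

-8.20%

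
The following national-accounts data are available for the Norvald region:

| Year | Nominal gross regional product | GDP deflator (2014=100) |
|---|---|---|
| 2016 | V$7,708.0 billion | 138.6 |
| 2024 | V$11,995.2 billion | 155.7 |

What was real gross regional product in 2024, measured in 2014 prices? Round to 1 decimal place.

V$7,704.0 billion

Real gross regional product = Nominal / (GDP deflator/100) = 11995.2 / 1.557 = 7704.05.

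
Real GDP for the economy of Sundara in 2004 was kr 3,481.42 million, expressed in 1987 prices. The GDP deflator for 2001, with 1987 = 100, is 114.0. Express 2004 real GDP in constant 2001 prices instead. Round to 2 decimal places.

kr 3,968.82 million

Real GDP in 2001 prices = Real GDP in 1987 prices × (P_2001/P_1987) = 3481.42 × 1.140 = 3968.82.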